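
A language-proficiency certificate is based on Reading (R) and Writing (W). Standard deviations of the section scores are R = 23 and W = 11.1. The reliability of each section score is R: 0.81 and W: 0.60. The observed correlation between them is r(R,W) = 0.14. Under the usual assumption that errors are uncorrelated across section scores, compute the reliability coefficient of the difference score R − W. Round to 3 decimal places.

0.742

Var(R−W) = 23² + 11.1² − 2·23·11.1·0.14 = 652.21 − 71.484 = 580.726.
With uncorrelated errors the cross-covariances are all true-score covariance, so they carry over unchanged; only the diagonal terms shrink to ρᵢσᵢ².
True-score variance = [23²·0.81 + 11.1²·0.60] − 71.484 = 502.416 − 71.484 = 430.932.
Reliability = 430.932 / 580.726 = 0.742.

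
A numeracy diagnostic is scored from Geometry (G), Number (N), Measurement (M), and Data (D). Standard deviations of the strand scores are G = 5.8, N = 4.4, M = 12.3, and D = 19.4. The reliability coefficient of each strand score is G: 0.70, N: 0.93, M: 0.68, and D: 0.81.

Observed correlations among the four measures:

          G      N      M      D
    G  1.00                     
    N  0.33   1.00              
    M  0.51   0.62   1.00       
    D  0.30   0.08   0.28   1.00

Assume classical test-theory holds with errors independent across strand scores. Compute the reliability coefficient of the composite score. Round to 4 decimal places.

Var(G+N+M+D) = 5.8² + 4.4² + 12.3² + 19.4² + 2·[5.8·4.4·0.33 + 5.8·12.3·0.51 + 5.8·19.4·0.30 + 4.4·12.3·0.62 + 4.4·19.4·0.08 + 12.3·19.4·0.28] = 580.65 + 371.516 = 952.166.
With uncorrelated errors the cross-covariances are all true-score covariance, so they carry over unchanged; only the diagonal terms shrink to ρᵢσᵢ².
True-score variance = [5.8²·0.70 + 4.4²·0.93 + 12.3²·0.68 + 19.4²·0.81] + 371.516 = 449.282 + 371.516 = 820.797.
Reliability = 820.797 / 952.166 = 0.8620.

0.8620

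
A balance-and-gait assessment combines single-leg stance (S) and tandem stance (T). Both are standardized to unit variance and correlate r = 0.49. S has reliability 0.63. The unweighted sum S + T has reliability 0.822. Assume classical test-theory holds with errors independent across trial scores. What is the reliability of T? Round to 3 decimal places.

0.840

Var(S+T) = 2 + 2·0.49 = 2.980.
True-score variance = ρ_S + ρ_T + 2·0.49, so 0.822 = (0.63 + ρ_T + 0.98) / 2.980.
ρ_T = 0.822·2.980 − 0.63 − 0.98 = 0.840.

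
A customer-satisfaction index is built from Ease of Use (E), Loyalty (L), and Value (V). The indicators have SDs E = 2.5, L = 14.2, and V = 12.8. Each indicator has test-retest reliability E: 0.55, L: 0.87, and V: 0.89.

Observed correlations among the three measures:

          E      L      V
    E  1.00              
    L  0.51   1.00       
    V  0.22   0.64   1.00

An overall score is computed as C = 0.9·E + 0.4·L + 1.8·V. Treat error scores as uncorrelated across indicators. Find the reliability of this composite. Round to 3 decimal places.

Var(C) = 0.9²·2.5² + 0.4²·14.2² + 1.8²·12.8² + 2·[0.36·2.5·14.2·0.51 + 1.62·2.5·12.8·0.22 + 0.72·14.2·12.8·0.64] = 568.167 + 203.355 = 771.522.
Under uncorrelated errors the observed covariances equal the true-score covariances, so only the own-variance terms attenuate.
True-score variance = [0.9²·2.5²·0.55 + 0.4²·14.2²·0.87 + 1.8²·12.8²·0.89] + 203.355 = 503.302 + 203.355 = 706.657.
Reliability = 706.657 / 771.522 = 0.916.

0.916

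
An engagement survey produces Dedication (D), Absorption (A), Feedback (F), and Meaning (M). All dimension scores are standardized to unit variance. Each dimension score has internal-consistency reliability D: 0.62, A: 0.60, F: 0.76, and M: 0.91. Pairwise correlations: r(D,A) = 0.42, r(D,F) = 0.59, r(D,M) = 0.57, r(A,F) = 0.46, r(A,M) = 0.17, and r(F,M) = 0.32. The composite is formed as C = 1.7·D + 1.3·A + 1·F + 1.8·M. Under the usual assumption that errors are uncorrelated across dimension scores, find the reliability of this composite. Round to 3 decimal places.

Var(C) = 1.7² + 1.3² + 1 + 1.8² + 2·[2.21·0.42 + 1.7·0.59 + 3.06·0.57 + 1.3·0.46 + 2.34·0.17 + 1.8·0.32] = 8.82 + 10.4944 = 19.3144.
Because errors are independent across components, Cov(Tᵢ,Tⱼ) = Cov(Xᵢ,Xⱼ); the off-diagonal part of the true-score variance is the same as above.
True-score variance = [1.7²·0.62 + 1.3²·0.60 + 0.76 + 1.8²·0.91] + 10.4944 = 6.5142 + 10.4944 = 17.0086.
Reliability = 17.0086 / 19.3144 = 0.881.

0.881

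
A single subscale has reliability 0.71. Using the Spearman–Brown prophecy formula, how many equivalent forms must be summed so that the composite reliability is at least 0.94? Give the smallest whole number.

7

k ≥ ρ*(1−ρ₁)/(ρ₁(1−ρ*)) = 0.94·0.29 / (0.71·0.06) = 6.399.
Smallest integer k = 7.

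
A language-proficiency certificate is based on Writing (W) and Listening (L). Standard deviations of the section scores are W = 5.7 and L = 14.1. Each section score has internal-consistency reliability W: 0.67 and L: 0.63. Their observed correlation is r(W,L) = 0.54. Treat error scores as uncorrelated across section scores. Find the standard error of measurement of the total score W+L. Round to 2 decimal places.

Var(total) = 231.3 + 86.7996 = 318.1.
True-score variance = 147.019 + 86.7996 = 233.818, so reliability = 0.7350.
Error variance = 318.1 − 233.818 = 84.2814; SEM = √84.2814 = 9.18.

9.18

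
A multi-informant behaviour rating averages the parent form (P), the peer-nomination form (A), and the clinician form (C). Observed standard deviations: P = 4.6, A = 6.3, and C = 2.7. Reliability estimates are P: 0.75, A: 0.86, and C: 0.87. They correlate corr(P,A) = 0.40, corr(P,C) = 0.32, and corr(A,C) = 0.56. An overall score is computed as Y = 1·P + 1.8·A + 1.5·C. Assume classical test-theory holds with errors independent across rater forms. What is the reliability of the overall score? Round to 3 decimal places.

0.906

Var(Y) = 4.6² + 1.8²·6.3² + 1.5²·2.7² + 2·[1.8·4.6·6.3·0.40 + 1.5·4.6·2.7·0.32 + 2.7·6.3·2.7·0.56] = 166.158 + 105.093 = 271.251.
Under uncorrelated errors the observed covariances equal the true-score covariances, so only the own-variance terms attenuate.
True-score variance = [4.6²·0.75 + 1.8²·6.3²·0.86 + 1.5²·2.7²·0.87] + 105.093 = 140.732 + 105.093 = 245.825.
Reliability = 245.825 / 271.251 = 0.906.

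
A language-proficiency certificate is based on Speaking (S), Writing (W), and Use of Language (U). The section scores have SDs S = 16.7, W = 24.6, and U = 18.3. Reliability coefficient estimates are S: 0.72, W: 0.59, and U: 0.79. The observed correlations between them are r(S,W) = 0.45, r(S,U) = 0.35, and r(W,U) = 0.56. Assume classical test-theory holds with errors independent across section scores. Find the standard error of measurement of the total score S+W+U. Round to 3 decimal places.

Var(total) = 1218.94 + 1087.87 = 2306.81.
True-score variance = 822.408 + 1087.87 = 1910.27, so reliability = 0.8281.
Error variance = 2306.81 − 1910.27 = 396.532; SEM = √396.532 = 19.913.

19.913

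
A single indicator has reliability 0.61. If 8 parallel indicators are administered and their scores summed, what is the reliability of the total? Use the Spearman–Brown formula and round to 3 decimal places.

0.926

ρ_k = kρ / (1 + (k−1)ρ) = 8·0.61 / (1 + 7·0.61) = 4.880 / 5.270 = 0.926.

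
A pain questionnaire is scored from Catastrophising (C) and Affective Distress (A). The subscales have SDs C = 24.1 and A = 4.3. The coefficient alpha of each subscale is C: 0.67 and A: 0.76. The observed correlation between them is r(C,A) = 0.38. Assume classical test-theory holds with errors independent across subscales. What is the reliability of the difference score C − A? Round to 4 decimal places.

Var(C−A) = 24.1² + 4.3² − 2·24.1·4.3·0.38 = 599.3 − 78.7588 = 520.541.
Under uncorrelated errors the observed covariances equal the true-score covariances, so only the own-variance terms attenuate.
True-score variance = [24.1²·0.67 + 4.3²·0.76] − 78.7588 = 403.195 − 78.7588 = 324.436.
Reliability = 324.436 / 520.541 = 0.6233.

0.6233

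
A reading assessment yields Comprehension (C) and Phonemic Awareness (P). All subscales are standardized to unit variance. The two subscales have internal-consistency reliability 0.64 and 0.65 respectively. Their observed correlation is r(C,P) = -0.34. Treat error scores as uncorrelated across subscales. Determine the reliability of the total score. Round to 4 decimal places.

0.4621

Var(C+P) = 2 + 2·[(-0.34)] = 2 − 0.68 = 1.32.
Because errors are independent across components, Cov(Tᵢ,Tⱼ) = Cov(Xᵢ,Xⱼ); the off-diagonal part of the true-score variance is the same as above.
True-score variance = [0.64 + 0.65] − 0.68 = 1.29 − 0.68 = 0.61.
Reliability = 0.61 / 1.32 = 0.4621.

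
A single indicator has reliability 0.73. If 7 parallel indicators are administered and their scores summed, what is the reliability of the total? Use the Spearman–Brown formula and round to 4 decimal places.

0.9498

ρ_k = kρ / (1 + (k−1)ρ) = 7·0.73 / (1 + 6·0.73) = 5.110 / 5.380 = 0.9498.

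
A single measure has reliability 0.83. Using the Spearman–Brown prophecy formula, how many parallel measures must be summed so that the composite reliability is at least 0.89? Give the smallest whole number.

k ≥ ρ*(1−ρ₁)/(ρ₁(1−ρ*)) = 0.89·0.17 / (0.83·0.11) = 1.657.
Smallest integer k = 2.

2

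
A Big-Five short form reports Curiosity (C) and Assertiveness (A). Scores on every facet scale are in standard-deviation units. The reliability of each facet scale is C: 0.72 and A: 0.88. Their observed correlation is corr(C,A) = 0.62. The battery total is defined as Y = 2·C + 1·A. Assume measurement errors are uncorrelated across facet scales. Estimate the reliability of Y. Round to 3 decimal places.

0.834

Var(Y) = 2² + 1 + 2·[2·0.62] = 5 + 2.48 = 7.48.
Under uncorrelated errors the observed covariances equal the true-score covariances, so only the own-variance terms attenuate.
True-score variance = [2²·0.72 + 0.88] + 2.48 = 3.76 + 2.48 = 6.24.
Reliability = 6.24 / 7.48 = 0.834.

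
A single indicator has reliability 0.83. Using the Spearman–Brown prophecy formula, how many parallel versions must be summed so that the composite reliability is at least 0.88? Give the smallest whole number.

k ≥ ρ*(1−ρ₁)/(ρ₁(1−ρ*)) = 0.88·0.17 / (0.83·0.12) = 1.502.
Smallest integer k = 2.

2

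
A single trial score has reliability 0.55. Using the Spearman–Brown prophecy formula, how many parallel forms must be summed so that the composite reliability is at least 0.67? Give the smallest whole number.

2

k ≥ ρ*(1−ρ₁)/(ρ₁(1−ρ*)) = 0.67·0.45 / (0.55·0.33) = 1.661.
Smallest integer k = 2.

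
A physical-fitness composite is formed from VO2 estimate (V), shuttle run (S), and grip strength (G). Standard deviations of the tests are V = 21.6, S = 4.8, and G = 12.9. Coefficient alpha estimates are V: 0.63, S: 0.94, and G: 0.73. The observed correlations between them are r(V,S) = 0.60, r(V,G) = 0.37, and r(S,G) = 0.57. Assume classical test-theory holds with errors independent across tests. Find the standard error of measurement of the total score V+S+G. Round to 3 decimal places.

Var(total) = 656.01 + 401.198 = 1057.21.
True-score variance = 437.07 + 401.198 = 838.268, so reliability = 0.7929.
Error variance = 1057.21 − 838.268 = 218.94; SEM = √218.94 = 14.797.

14.797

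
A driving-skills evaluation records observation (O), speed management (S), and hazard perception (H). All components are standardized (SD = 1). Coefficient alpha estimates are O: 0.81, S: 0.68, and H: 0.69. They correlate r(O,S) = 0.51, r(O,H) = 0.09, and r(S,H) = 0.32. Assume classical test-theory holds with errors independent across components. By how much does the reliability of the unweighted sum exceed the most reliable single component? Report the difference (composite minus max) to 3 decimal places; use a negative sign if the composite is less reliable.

0.021

Var(sum) = 3 + 1.84 = 4.84; true-score variance = 2.18 + 1.84 = 4.02; composite reliability = 0.8306.
Max component reliability = 0.8100.
Difference = 0.8306 − 0.8100 = 0.021.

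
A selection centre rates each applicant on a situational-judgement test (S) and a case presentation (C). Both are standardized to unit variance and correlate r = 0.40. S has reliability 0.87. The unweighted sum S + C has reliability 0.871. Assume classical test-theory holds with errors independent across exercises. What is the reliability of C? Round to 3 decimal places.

0.769

Var(S+C) = 2 + 2·0.40 = 2.800.
True-score variance = ρ_S + ρ_C + 2·0.40, so 0.871 = (0.87 + ρ_C + 0.80) / 2.800.
ρ_C = 0.871·2.800 − 0.87 − 0.80 = 0.769.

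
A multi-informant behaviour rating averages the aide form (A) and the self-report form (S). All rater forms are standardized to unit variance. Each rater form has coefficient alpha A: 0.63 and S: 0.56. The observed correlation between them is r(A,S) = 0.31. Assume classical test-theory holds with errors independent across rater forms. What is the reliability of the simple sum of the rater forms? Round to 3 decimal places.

0.691

Var(A+S) = 2 + 2·[0.31] = 2 + 0.62 = 2.62.
With uncorrelated errors the cross-covariances are all true-score covariance, so they carry over unchanged; only the diagonal terms shrink to ρᵢσᵢ².
True-score variance = [0.63 + 0.56] + 0.62 = 1.19 + 0.62 = 1.81.
Reliability = 1.81 / 2.62 = 0.691.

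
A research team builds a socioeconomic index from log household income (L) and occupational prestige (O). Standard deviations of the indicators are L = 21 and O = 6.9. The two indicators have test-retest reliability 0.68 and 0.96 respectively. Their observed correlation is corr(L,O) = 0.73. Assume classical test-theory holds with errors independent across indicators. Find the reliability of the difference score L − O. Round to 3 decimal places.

Var(L−O) = 21² + 6.9² − 2·21·6.9·0.73 = 488.61 − 211.554 = 277.056.
With uncorrelated errors the cross-covariances are all true-score covariance, so they carry over unchanged; only the diagonal terms shrink to ρᵢσᵢ².
True-score variance = [21²·0.68 + 6.9²·0.96] − 211.554 = 345.586 − 211.554 = 134.032.
Reliability = 134.032 / 277.056 = 0.484.

0.484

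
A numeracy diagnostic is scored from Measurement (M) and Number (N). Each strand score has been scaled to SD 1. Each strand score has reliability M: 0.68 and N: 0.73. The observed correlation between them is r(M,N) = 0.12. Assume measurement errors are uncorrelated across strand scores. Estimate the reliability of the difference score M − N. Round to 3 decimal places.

0.665

Var(M−N) = 1 + 1 − 2·0.12 = 2 − 0.24 = 1.76.
Because errors are independent across components, Cov(Tᵢ,Tⱼ) = Cov(Xᵢ,Xⱼ); the off-diagonal part of the true-score variance is the same as above.
True-score variance = [0.68 + 0.73] − 0.24 = 1.41 − 0.24 = 1.17.
Reliability = 1.17 / 1.76 = 0.665.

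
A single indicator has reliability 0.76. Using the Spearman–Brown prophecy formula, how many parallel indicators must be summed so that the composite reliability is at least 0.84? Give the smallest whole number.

2

k ≥ ρ*(1−ρ₁)/(ρ₁(1−ρ*)) = 0.84·0.24 / (0.76·0.16) = 1.658.
Smallest integer k = 2.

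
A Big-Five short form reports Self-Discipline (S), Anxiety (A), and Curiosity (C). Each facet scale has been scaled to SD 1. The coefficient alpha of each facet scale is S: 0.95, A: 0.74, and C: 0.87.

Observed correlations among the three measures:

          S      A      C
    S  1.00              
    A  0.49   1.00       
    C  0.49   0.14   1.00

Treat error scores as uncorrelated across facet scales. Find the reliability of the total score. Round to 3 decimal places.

0.916

Var(S+A+C) = 3 + 2·[0.49 + 0.49 + 0.14] = 3 + 2.24 = 5.24.
Because errors are independent across components, Cov(Tᵢ,Tⱼ) = Cov(Xᵢ,Xⱼ); the off-diagonal part of the true-score variance is the same as above.
True-score variance = [0.95 + 0.74 + 0.87] + 2.24 = 2.56 + 2.24 = 4.8.
Reliability = 4.8 / 5.24 = 0.916.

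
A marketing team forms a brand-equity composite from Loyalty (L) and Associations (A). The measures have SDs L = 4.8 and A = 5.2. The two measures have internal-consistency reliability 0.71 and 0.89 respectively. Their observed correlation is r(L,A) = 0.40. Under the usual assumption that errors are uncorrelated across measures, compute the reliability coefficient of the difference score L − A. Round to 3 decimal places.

Var(L−A) = 4.8² + 5.2² − 2·4.8·5.2·0.40 = 50.08 − 19.968 = 30.112.
Because errors are independent across components, Cov(Tᵢ,Tⱼ) = Cov(Xᵢ,Xⱼ); the off-diagonal part of the true-score variance is the same as above.
True-score variance = [4.8²·0.71 + 5.2²·0.89] − 19.968 = 40.424 − 19.968 = 20.456.
Reliability = 20.456 / 30.112 = 0.679.

0.679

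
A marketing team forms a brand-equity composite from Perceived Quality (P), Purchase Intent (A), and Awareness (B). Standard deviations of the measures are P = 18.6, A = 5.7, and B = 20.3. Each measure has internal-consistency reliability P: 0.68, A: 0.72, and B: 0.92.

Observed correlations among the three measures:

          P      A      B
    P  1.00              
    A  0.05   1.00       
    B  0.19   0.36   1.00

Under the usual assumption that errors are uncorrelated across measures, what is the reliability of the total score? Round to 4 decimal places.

0.8514

Var(P+A+B) = 18.6² + 5.7² + 20.3² + 2·[18.6·5.7·0.05 + 18.6·20.3·0.19 + 5.7·20.3·0.36] = 790.54 + 237.394 = 1027.93.
With uncorrelated errors the cross-covariances are all true-score covariance, so they carry over unchanged; only the diagonal terms shrink to ρᵢσᵢ².
True-score variance = [18.6²·0.68 + 5.7²·0.72 + 20.3²·0.92] + 237.394 = 637.768 + 237.394 = 875.162.
Reliability = 875.162 / 1027.93 = 0.8514.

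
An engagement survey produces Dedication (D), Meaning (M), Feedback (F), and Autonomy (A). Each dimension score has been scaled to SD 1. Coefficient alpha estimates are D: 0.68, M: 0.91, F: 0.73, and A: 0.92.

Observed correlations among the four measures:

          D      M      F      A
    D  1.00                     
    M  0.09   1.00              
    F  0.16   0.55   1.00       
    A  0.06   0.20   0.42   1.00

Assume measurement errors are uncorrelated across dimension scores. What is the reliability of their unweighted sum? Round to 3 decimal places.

Var(D+M+F+A) = 4 + 2·[0.09 + 0.16 + 0.06 + 0.55 + 0.20 + 0.42] = 4 + 2.96 = 6.96.
With uncorrelated errors the cross-covariances are all true-score covariance, so they carry over unchanged; only the diagonal terms shrink to ρᵢσᵢ².
True-score variance = [0.68 + 0.91 + 0.73 + 0.92] + 2.96 = 3.24 + 2.96 = 6.2.
Reliability = 6.2 / 6.96 = 0.891.

0.891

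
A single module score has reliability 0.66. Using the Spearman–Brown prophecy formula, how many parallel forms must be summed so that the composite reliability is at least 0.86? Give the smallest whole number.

4

k ≥ ρ*(1−ρ₁)/(ρ₁(1−ρ*)) = 0.86·0.34 / (0.66·0.14) = 3.165.
Smallest integer k = 4.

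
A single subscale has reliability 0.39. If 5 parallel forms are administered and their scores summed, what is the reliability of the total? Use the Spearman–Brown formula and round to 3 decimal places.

0.762

ρ_k = kρ / (1 + (k−1)ρ) = 5·0.39 / (1 + 4·0.39) = 1.950 / 2.560 = 0.762.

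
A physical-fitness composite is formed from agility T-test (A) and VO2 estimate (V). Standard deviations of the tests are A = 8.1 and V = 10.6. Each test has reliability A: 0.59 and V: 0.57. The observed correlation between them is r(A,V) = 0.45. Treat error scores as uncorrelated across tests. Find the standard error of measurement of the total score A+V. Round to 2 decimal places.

Var(total) = 177.97 + 77.274 = 255.244.
True-score variance = 102.755 + 77.274 = 180.029, so reliability = 0.7053.
Error variance = 255.244 − 180.029 = 75.2149; SEM = √75.2149 = 8.67.

8.67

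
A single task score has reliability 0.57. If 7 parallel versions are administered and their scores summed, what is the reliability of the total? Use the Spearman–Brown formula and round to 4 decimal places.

0.9027

ρ_k = kρ / (1 + (k−1)ρ) = 7·0.57 / (1 + 6·0.57) = 3.990 / 4.420 = 0.9027.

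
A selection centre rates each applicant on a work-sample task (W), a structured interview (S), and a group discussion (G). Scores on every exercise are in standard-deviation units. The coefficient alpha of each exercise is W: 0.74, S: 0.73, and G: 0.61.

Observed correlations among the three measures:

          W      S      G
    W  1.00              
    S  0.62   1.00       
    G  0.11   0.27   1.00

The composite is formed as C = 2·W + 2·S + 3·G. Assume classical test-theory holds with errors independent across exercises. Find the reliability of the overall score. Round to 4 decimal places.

Var(C) = 2² + 2² + 3² + 2·[4·0.62 + 6·0.11 + 6·0.27] = 17 + 9.52 = 26.52.
Because errors are independent across components, Cov(Tᵢ,Tⱼ) = Cov(Xᵢ,Xⱼ); the off-diagonal part of the true-score variance is the same as above.
True-score variance = [2²·0.74 + 2²·0.73 + 3²·0.61] + 9.52 = 11.37 + 9.52 = 20.89.
Reliability = 20.89 / 26.52 = 0.7877.

0.7877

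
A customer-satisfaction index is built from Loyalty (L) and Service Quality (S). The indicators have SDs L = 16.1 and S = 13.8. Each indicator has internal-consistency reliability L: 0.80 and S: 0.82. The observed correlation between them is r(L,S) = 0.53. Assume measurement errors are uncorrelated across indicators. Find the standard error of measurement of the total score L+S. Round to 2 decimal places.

Var(total) = 449.65 + 235.511 = 685.161.
True-score variance = 363.529 + 235.511 = 599.04, so reliability = 0.8743.
Error variance = 685.161 − 599.04 = 86.1212; SEM = √86.1212 = 9.28.

9.28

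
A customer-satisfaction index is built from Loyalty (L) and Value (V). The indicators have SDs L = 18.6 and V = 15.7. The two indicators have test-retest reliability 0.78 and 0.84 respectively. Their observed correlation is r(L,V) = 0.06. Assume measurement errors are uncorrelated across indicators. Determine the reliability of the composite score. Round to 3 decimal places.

Var(L+V) = 18.6² + 15.7² + 2·[18.6·15.7·0.06] = 592.45 + 35.0424 = 627.492.
Because errors are independent across components, Cov(Tᵢ,Tⱼ) = Cov(Xᵢ,Xⱼ); the off-diagonal part of the true-score variance is the same as above.
True-score variance = [18.6²·0.78 + 15.7²·0.84] + 35.0424 = 476.9 + 35.0424 = 511.943.
Reliability = 511.943 / 627.492 = 0.816.

0.816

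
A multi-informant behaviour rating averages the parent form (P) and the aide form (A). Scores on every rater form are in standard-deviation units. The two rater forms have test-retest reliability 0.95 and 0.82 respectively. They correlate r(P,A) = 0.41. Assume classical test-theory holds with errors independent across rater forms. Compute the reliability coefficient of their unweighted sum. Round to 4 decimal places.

Var(P+A) = 2 + 2·[0.41] = 2 + 0.82 = 2.82.
Under uncorrelated errors the observed covariances equal the true-score covariances, so only the own-variance terms attenuate.
True-score variance = [0.95 + 0.82] + 0.82 = 1.77 + 0.82 = 2.59.
Reliability = 2.59 / 2.82 = 0.9184.

0.9184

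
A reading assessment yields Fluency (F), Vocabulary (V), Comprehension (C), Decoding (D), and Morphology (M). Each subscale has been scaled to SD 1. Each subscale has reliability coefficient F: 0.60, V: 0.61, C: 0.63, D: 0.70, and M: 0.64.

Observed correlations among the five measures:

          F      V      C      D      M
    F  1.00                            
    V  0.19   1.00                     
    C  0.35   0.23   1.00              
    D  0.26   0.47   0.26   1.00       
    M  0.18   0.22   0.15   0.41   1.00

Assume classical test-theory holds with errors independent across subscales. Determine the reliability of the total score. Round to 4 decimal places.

Var(F+V+C+D+M) = 5 + 2·[0.19 + 0.35 + 0.26 + 0.18 + 0.23 + 0.47 + 0.22 + 0.26 + 0.15 + 0.41] = 5 + 5.44 = 10.44.
Under uncorrelated errors the observed covariances equal the true-score covariances, so only the own-variance terms attenuate.
True-score variance = [0.60 + 0.61 + 0.63 + 0.70 + 0.64] + 5.44 = 3.18 + 5.44 = 8.62.
Reliability = 8.62 / 10.44 = 0.8257.

0.8257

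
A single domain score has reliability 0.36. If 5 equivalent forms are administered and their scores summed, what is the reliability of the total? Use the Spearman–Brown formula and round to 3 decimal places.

ρ_k = kρ / (1 + (k−1)ρ) = 5·0.36 / (1 + 4·0.36) = 1.800 / 2.440 = 0.738.

0.738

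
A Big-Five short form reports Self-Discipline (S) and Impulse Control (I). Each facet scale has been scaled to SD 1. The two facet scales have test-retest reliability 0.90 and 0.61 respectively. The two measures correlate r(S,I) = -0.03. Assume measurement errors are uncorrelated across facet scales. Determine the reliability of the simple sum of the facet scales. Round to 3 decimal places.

Var(S+I) = 2 + 2·[(-0.03)] = 2 − 0.06 = 1.94.
Because errors are independent across components, Cov(Tᵢ,Tⱼ) = Cov(Xᵢ,Xⱼ); the off-diagonal part of the true-score variance is the same as above.
True-score variance = [0.90 + 0.61] − 0.06 = 1.51 − 0.06 = 1.45.
Reliability = 1.45 / 1.94 = 0.747.

0.747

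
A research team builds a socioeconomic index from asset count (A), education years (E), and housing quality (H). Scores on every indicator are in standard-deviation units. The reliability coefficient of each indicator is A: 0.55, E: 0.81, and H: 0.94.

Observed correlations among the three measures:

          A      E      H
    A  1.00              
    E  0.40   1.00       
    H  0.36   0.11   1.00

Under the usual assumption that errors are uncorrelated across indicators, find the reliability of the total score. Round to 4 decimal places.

Var(A+E+H) = 3 + 2·[0.40 + 0.36 + 0.11] = 3 + 1.74 = 4.74.
With uncorrelated errors the cross-covariances are all true-score covariance, so they carry over unchanged; only the diagonal terms shrink to ρᵢσᵢ².
True-score variance = [0.55 + 0.81 + 0.94] + 1.74 = 2.3 + 1.74 = 4.04.
Reliability = 4.04 / 4.74 = 0.8523.

0.8523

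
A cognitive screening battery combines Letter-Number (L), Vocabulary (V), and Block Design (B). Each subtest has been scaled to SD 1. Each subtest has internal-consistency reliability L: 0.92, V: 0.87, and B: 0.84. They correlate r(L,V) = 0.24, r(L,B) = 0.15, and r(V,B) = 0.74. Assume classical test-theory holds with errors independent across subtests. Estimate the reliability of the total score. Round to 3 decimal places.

0.930

Var(L+V+B) = 3 + 2·[0.24 + 0.15 + 0.74] = 3 + 2.26 = 5.26.
Because errors are independent across components, Cov(Tᵢ,Tⱼ) = Cov(Xᵢ,Xⱼ); the off-diagonal part of the true-score variance is the same as above.
True-score variance = [0.92 + 0.87 + 0.84] + 2.26 = 2.63 + 2.26 = 4.89.
Reliability = 4.89 / 5.26 = 0.930.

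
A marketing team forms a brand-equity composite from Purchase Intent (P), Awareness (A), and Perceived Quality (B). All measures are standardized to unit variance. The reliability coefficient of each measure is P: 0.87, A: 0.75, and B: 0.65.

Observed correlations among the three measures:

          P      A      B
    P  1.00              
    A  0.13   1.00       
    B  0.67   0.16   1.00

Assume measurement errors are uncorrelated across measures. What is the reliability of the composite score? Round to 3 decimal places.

0.852

Var(P+A+B) = 3 + 2·[0.13 + 0.67 + 0.16] = 3 + 1.92 = 4.92.
With uncorrelated errors the cross-covariances are all true-score covariance, so they carry over unchanged; only the diagonal terms shrink to ρᵢσᵢ².
True-score variance = [0.87 + 0.75 + 0.65] + 1.92 = 2.27 + 1.92 = 4.19.
Reliability = 4.19 / 4.92 = 0.852.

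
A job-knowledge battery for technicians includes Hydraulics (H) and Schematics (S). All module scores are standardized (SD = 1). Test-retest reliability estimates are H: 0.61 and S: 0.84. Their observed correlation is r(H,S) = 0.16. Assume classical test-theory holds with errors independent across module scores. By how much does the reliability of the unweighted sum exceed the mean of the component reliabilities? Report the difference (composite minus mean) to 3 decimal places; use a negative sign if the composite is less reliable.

Var(sum) = 2 + 0.32 = 2.32; true-score variance = 1.45 + 0.32 = 1.77; composite reliability = 0.7629.
Mean component reliability = 0.7250.
Difference = 0.7629 − 0.7250 = 0.038.

0.038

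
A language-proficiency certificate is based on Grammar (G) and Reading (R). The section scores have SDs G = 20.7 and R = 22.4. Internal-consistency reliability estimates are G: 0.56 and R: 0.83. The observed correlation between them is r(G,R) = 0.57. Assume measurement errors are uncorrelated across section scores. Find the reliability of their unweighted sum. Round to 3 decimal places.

Var(G+R) = 20.7² + 22.4² + 2·[20.7·22.4·0.57] = 930.25 + 528.595 = 1458.85.
Under uncorrelated errors the observed covariances equal the true-score covariances, so only the own-variance terms attenuate.
True-score variance = [20.7²·0.56 + 22.4²·0.83] + 528.595 = 656.415 + 528.595 = 1185.01.
Reliability = 1185.01 / 1458.85 = 0.812.

0.812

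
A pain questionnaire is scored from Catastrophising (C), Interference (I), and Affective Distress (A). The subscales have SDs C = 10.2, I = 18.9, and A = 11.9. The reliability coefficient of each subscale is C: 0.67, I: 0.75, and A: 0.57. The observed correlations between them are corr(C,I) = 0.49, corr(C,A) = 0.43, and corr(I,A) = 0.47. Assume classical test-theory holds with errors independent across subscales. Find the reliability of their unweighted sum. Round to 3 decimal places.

0.833

Var(C+I+A) = 10.2² + 18.9² + 11.9² + 2·[10.2·18.9·0.49 + 10.2·11.9·0.43 + 18.9·11.9·0.47] = 602.86 + 504.727 = 1107.59.
Because errors are independent across components, Cov(Tᵢ,Tⱼ) = Cov(Xᵢ,Xⱼ); the off-diagonal part of the true-score variance is the same as above.
True-score variance = [10.2²·0.67 + 18.9²·0.75 + 11.9²·0.57] + 504.727 = 418.332 + 504.727 = 923.059.
Reliability = 923.059 / 1107.59 = 0.833.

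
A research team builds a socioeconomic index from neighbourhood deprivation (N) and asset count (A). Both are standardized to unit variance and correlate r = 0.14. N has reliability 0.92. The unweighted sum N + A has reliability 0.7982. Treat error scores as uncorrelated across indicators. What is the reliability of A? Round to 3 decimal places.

Var(N+A) = 2 + 2·0.14 = 2.280.
True-score variance = ρ_N + ρ_A + 2·0.14, so 0.7982 = (0.92 + ρ_A + 0.28) / 2.280.
ρ_A = 0.7982·2.280 − 0.92 − 0.28 = 0.620.

0.620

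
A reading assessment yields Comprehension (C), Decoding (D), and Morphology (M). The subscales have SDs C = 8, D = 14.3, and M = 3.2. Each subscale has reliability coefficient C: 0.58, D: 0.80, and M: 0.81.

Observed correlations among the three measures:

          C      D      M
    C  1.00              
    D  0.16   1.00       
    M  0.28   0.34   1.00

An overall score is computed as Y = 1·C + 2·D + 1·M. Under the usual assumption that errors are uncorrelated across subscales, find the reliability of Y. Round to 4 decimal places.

0.8153

Var(Y) = 8² + 2²·14.3² + 3.2² + 2·[2·8·14.3·0.16 + 8·3.2·0.28 + 2·14.3·3.2·0.34] = 892.2 + 149.786 = 1041.99.
With uncorrelated errors the cross-covariances are all true-score covariance, so they carry over unchanged; only the diagonal terms shrink to ρᵢσᵢ².
True-score variance = [8²·0.58 + 2²·14.3²·0.80 + 3.2²·0.81] + 149.786 = 699.782 + 149.786 = 849.568.
Reliability = 849.568 / 1041.99 = 0.8153.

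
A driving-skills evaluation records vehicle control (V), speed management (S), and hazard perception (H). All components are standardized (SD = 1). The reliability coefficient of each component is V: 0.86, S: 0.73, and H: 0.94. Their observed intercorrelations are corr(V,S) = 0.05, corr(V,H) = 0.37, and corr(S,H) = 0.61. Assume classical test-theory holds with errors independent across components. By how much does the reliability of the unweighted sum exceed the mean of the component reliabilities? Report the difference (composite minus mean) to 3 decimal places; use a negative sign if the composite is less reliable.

Var(sum) = 3 + 2.06 = 5.06; true-score variance = 2.53 + 2.06 = 4.59; composite reliability = 0.9071.
Mean component reliability = 0.8433.
Difference = 0.9071 − 0.8433 = 0.064.

0.064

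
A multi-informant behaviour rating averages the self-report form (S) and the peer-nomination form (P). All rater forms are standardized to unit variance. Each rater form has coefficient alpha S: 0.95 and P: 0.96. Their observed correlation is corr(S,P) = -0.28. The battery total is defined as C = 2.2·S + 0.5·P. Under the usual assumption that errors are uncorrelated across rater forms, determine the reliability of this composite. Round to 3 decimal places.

0.944

Var(C) = 2.2² + 0.5² + 2·[1.1·(-0.28)] = 5.09 − 0.616 = 4.474.
Under uncorrelated errors the observed covariances equal the true-score covariances, so only the own-variance terms attenuate.
True-score variance = [2.2²·0.95 + 0.5²·0.96] − 0.616 = 4.838 − 0.616 = 4.222.
Reliability = 4.222 / 4.474 = 0.944.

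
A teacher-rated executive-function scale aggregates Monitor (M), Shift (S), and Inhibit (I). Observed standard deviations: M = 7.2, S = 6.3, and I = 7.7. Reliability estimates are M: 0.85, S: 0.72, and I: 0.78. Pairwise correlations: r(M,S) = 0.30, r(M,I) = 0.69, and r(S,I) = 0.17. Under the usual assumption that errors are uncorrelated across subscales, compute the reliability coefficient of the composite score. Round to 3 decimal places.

Var(M+S+I) = 7.2² + 6.3² + 7.7² + 2·[7.2·6.3·0.30 + 7.2·7.7·0.69 + 6.3·7.7·0.17] = 150.82 + 120.217 = 271.037.
Because errors are independent across components, Cov(Tᵢ,Tⱼ) = Cov(Xᵢ,Xⱼ); the off-diagonal part of the true-score variance is the same as above.
True-score variance = [7.2²·0.85 + 6.3²·0.72 + 7.7²·0.78] + 120.217 = 118.887 + 120.217 = 239.104.
Reliability = 239.104 / 271.037 = 0.882.

0.882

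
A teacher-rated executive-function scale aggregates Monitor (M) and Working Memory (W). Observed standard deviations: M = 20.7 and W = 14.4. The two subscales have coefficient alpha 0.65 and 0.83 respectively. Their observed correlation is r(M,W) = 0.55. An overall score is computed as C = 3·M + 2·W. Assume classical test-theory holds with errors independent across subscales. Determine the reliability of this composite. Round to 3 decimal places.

0.776

Var(C) = 3²·20.7² + 2²·14.4² + 2·[6·20.7·14.4·0.55] = 4685.85 + 1967.33 = 6653.18.
Under uncorrelated errors the observed covariances equal the true-score covariances, so only the own-variance terms attenuate.
True-score variance = [3²·20.7²·0.65 + 2²·14.4²·0.83] + 1967.33 = 3195.1 + 1967.33 = 5162.43.
Reliability = 5162.43 / 6653.18 = 0.776.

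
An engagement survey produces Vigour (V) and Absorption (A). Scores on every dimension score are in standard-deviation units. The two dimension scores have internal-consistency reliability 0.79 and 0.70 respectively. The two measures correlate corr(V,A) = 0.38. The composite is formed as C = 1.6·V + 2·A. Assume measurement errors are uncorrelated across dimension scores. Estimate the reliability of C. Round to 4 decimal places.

0.8068

Var(C) = 1.6² + 2² + 2·[3.2·0.38] = 6.56 + 2.432 = 8.992.
Because errors are independent across components, Cov(Tᵢ,Tⱼ) = Cov(Xᵢ,Xⱼ); the off-diagonal part of the true-score variance is the same as above.
True-score variance = [1.6²·0.79 + 2²·0.70] + 2.432 = 4.8224 + 2.432 = 7.2544.
Reliability = 7.2544 / 8.992 = 0.8068.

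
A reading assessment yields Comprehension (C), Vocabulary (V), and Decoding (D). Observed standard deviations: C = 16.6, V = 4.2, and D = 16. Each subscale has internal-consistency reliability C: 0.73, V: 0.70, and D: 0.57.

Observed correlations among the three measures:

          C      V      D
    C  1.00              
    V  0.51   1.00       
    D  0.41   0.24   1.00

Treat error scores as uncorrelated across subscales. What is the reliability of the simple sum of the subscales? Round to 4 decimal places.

0.7820

Var(C+V+D) = 16.6² + 4.2² + 16² + 2·[16.6·4.2·0.51 + 16.6·16·0.41 + 4.2·16·0.24] = 549.2 + 321.162 = 870.362.
With uncorrelated errors the cross-covariances are all true-score covariance, so they carry over unchanged; only the diagonal terms shrink to ρᵢσᵢ².
True-score variance = [16.6²·0.73 + 4.2²·0.70 + 16²·0.57] + 321.162 = 359.427 + 321.162 = 680.589.
Reliability = 680.589 / 870.362 = 0.7820.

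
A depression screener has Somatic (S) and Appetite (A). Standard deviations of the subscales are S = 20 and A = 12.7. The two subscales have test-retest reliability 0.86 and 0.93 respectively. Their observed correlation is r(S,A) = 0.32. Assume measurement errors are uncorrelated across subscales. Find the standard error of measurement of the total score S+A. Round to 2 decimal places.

8.20

Var(total) = 561.29 + 162.56 = 723.85.
True-score variance = 494 + 162.56 = 656.56, so reliability = 0.9070.
Error variance = 723.85 − 656.56 = 67.2903; SEM = √67.2903 = 8.20.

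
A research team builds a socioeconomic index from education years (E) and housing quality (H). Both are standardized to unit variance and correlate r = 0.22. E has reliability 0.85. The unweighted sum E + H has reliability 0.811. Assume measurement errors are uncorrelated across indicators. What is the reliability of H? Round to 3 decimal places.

0.689

Var(E+H) = 2 + 2·0.22 = 2.440.
True-score variance = ρ_E + ρ_H + 2·0.22, so 0.811 = (0.85 + ρ_H + 0.44) / 2.440.
ρ_H = 0.811·2.440 − 0.85 − 0.44 = 0.689.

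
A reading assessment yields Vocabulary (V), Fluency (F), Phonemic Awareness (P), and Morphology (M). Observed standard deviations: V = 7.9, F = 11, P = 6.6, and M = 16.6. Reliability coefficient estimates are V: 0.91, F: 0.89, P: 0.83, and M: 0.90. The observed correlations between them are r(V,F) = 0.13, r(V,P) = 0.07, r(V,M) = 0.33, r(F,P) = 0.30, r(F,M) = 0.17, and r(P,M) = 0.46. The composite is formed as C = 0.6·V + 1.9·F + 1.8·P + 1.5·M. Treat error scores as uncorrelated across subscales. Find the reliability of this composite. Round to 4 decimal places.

0.9295

Var(C) = 0.6²·7.9² + 1.9²·11² + 1.8²·6.6² + 1.5²·16.6² + 2·[1.14·7.9·11·0.13 + 1.08·7.9·6.6·0.07 + 0.9·7.9·16.6·0.33 + 3.42·11·6.6·0.30 + 2.85·11·16.6·0.17 + 2.7·6.6·16.6·0.46] = 1220.42 + 709.6 = 1930.02.
Under uncorrelated errors the observed covariances equal the true-score covariances, so only the own-variance terms attenuate.
True-score variance = [0.6²·7.9²·0.91 + 1.9²·11²·0.89 + 1.8²·6.6²·0.83 + 1.5²·16.6²·0.90] + 709.6 = 1084.36 + 709.6 = 1793.96.
Reliability = 1793.96 / 1930.02 = 0.9295.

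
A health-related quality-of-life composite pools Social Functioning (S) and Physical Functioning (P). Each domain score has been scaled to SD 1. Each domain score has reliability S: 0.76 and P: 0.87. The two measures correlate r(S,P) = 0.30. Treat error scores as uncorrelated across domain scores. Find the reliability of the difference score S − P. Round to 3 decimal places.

0.736

Var(S−P) = 1 + 1 − 2·0.30 = 2 − 0.6 = 1.4.
With uncorrelated errors the cross-covariances are all true-score covariance, so they carry over unchanged; only the diagonal terms shrink to ρᵢσᵢ².
True-score variance = [0.76 + 0.87] − 0.6 = 1.63 − 0.6 = 1.03.
Reliability = 1.03 / 1.4 = 0.736.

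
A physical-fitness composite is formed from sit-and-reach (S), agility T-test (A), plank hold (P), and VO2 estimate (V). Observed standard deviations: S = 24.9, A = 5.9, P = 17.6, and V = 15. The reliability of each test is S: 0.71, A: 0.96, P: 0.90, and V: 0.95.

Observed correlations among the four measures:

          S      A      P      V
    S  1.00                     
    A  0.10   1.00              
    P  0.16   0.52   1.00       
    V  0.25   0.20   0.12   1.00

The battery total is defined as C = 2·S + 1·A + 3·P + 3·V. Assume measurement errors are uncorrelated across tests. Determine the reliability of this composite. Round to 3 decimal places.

Var(C) = 2²·24.9² + 5.9² + 3²·17.6² + 3²·15² + 2·[2·24.9·5.9·0.10 + 6·24.9·17.6·0.16 + 6·24.9·15·0.25 + 3·5.9·17.6·0.52 + 3·5.9·15·0.20 + 9·17.6·15·0.12] = 7327.69 + 3021.11 = 10348.8.
Because errors are independent across components, Cov(Tᵢ,Tⱼ) = Cov(Xᵢ,Xⱼ); the off-diagonal part of the true-score variance is the same as above.
True-score variance = [2²·24.9²·0.71 + 5.9²·0.96 + 3²·17.6²·0.90 + 3²·15²·0.95] + 3021.11 = 6227.05 + 3021.11 = 9248.16.
Reliability = 9248.16 / 10348.8 = 0.894.

0.894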